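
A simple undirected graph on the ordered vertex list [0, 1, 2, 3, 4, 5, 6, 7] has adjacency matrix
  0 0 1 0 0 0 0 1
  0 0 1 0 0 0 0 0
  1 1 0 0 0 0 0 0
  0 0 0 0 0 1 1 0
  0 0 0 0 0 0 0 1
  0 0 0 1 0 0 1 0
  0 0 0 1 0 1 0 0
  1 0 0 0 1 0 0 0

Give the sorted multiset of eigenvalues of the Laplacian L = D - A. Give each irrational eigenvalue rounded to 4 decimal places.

[0, 0, 0.3820, 1.3820, 2.6180, 3, 3, 3.6180]

With the vertex order [0, 1, 2, 3, 4, 5, 6, 7], the degrees are [2, 1, 2, 2, 1, 2, 2, 2], giving D = diag(2, 1, 2, 2, 1, 2, 2, 2) and L = D - A. Diagonalising L (or applying a numerical eigensolver to the 8x8 matrix) gives the spectrum above. The 2 zero eigenvalues correspond to the 2 connected components. The eigenvalues sum to 14, which equals trace(L) = 2|E|.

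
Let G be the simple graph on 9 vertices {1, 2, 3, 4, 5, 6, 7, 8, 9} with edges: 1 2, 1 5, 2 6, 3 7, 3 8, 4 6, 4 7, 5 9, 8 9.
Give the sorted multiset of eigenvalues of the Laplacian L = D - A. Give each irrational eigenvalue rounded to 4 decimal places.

With the vertex order [1, 2, 3, 4, 5, 6, 7, 8, 9], the degrees are [2, 2, 2, 2, 2, 2, 2, 2, 2], giving D = diag(2, 2, 2, 2, 2, 2, 2, 2, 2) and L = D - A. The multiplicity of 0 as a Laplacian eigenvalue equals the number of connected components. The single zero eigenvalue shows the graph is connected. The largest eigenvalue, 3.8794, is at most the vertex count 9. By the matrix-tree theorem the graph has (1/9) * product of the nonzero eigenvalues = 9 spanning trees.

[0, 0.4679, 0.4679, 1.6527, 1.6527, 3, 3, 3.8794, 3.8794]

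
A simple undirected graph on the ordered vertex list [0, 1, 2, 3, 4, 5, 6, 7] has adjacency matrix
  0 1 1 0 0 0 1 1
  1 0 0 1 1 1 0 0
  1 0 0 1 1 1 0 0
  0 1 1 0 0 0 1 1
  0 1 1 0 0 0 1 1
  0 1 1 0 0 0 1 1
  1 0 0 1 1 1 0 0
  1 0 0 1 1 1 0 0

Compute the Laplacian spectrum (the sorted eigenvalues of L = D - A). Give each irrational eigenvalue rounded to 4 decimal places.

Each diagonal entry of L is the vertex degree and each off-diagonal entry is -1 where an edge is present, 0 otherwise; in the order [0, 1, 2, 3, 4, 5, 6, 7] the diagonal is [4, 4, 4, 4, 4, 4, 4, 4]. L is symmetric positive semidefinite, so every eigenvalue is real and nonnegative. The single zero eigenvalue shows the graph is connected. There is one zero in the spectrum, matching the 1 component.

[0, 4, 4, 4, 4, 4, 4, 8]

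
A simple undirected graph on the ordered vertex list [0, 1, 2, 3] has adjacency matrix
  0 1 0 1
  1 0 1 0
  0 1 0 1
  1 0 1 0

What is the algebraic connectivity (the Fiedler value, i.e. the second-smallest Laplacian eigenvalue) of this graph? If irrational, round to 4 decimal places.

With the vertex order [0, 1, 2, 3], the degrees are [2, 2, 2, 2], giving D = diag(2, 2, 2, 2) and L = D - A. Computing the eigenvalues of L and sorting gives [0, 2, 2, 4]. The Fiedler value lambda_2 = 2 is strictly positive, so the graph is connected. There is one zero in the spectrum, matching the 1 component. The eigenvalues sum to 8, which equals trace(L) = 2|E|.

2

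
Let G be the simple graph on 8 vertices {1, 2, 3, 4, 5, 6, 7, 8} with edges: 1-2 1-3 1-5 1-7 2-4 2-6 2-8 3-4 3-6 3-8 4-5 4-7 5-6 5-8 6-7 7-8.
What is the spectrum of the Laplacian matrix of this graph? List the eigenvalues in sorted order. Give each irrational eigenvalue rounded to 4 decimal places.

[0, 4, 4, 4, 4, 4, 4, 8]

Reading degrees in the order [1, 2, 3, 4, 5, 6, 7, 8] gives [4, 4, 4, 4, 4, 4, 4, 4]; set D = diag(4, 4, 4, 4, 4, 4, 4, 4) and form L = D - A. Diagonalising L (or applying a numerical eigensolver to the 8x8 matrix) gives the spectrum above. The single zero eigenvalue shows the graph is connected.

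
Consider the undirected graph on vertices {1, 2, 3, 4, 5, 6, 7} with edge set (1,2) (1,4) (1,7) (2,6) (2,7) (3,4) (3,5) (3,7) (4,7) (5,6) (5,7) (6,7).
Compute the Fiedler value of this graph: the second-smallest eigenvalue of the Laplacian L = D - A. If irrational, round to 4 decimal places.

2

With the vertex order [1, 2, 3, 4, 5, 6, 7], the degrees are [3, 3, 3, 3, 3, 3, 6], giving D = diag(3, 3, 3, 3, 3, 3, 6) and L = D - A. The smallest Laplacian eigenvalue is always 0. The next one, lambda_2 = 2, measures how hard the graph is to disconnect: larger values mean better connectivity. The largest eigenvalue, 7, is at most the vertex count 7.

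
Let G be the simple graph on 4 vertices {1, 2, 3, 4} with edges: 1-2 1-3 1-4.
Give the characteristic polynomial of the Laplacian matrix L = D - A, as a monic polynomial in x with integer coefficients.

x^4 - 6x^3 + 9x^2 - 4x

Reading degrees in the order [1, 2, 3, 4] gives [3, 1, 1, 1]; set D = diag(3, 1, 1, 1) and form L = D - A. Computing det(xI - L) by cofactor expansion (or equivalently via sum-over-permutations) gives x^4 - 6x^3 + 9x^2 - 4x. The constant term is 0 because L is singular (the all-ones vector lies in its kernel). There is one zero in the spectrum, matching the 1 component.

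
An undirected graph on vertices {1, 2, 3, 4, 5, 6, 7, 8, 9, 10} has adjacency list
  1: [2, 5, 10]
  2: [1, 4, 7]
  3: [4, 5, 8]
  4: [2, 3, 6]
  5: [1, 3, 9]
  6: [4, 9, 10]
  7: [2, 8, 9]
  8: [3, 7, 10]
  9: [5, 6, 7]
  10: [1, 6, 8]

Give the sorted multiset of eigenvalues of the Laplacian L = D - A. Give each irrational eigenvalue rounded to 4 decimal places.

Each diagonal entry of L is the vertex degree and each off-diagonal entry is -1 where an edge is present, 0 otherwise; in the order [1, 2, 3, 4, 5, 6, 7, 8, 9, 10] the diagonal is [3, 3, 3, 3, 3, 3, 3, 3, 3, 3]. Diagonalising L (or applying a numerical eigensolver to the 10x10 matrix) gives the spectrum above. The largest eigenvalue, 5, is at most the vertex count 10. The eigenvalues sum to 30, which equals trace(L) = 2|E|.

[0, 2, 2, 2, 2, 2, 5, 5, 5, 5]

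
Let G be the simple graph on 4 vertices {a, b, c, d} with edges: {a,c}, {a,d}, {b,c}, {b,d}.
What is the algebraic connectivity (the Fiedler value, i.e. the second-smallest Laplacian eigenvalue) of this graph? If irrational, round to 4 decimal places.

With the vertex order [a, b, c, d], the degrees are [2, 2, 2, 2], giving D = diag(2, 2, 2, 2) and L = D - A. The smallest Laplacian eigenvalue is always 0. The next one, lambda_2 = 2, measures how hard the graph is to disconnect: larger values mean better connectivity. The eigenvalues sum to 8, which equals trace(L) = 2|E|. By the matrix-tree theorem the graph has (1/4) * product of the nonzero eigenvalues = 4 spanning trees.

2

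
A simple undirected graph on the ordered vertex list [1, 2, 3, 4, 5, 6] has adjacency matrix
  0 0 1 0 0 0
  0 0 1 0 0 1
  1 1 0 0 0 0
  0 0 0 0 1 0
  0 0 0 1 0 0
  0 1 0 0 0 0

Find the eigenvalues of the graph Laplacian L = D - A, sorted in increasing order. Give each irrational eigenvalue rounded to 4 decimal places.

Each diagonal entry of L is the vertex degree and each off-diagonal entry is -1 where an edge is present, 0 otherwise; in the order [1, 2, 3, 4, 5, 6] the diagonal is [1, 2, 2, 1, 1, 1]. Since every row of L sums to 0, the all-ones vector is in the kernel and 0 is an eigenvalue. The 2 zero eigenvalues correspond to the 2 connected components.

[0, 0, 0.5858, 2, 2, 3.4142]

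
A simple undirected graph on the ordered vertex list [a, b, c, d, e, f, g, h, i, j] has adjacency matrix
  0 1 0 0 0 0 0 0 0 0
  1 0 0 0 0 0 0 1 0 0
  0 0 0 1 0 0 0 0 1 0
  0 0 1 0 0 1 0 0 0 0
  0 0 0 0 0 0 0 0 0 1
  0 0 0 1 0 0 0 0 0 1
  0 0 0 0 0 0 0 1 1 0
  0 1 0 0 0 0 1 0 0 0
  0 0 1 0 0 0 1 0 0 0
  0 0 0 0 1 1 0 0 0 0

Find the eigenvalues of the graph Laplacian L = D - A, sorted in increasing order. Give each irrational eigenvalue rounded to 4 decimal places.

[0, 0.0979, 0.3820, 0.8244, 1.3820, 2, 2.6180, 3.1756, 3.6180, 3.9021]

With the vertex order [a, b, c, d, e, f, g, h, i, j], the degrees are [1, 2, 2, 2, 1, 2, 2, 2, 2, 2], giving D = diag(1, 2, 2, 2, 1, 2, 2, 2, 2, 2) and L = D - A. The multiplicity of 0 as a Laplacian eigenvalue equals the number of connected components. The single zero eigenvalue shows the graph is connected.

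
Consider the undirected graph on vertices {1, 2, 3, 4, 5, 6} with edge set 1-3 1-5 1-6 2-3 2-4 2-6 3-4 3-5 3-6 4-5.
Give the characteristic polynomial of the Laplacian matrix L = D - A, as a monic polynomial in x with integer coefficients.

Each diagonal entry of L is the vertex degree and each off-diagonal entry is -1 where an edge is present, 0 otherwise; in the order [1, 2, 3, 4, 5, 6] the diagonal is [3, 3, 5, 3, 3, 3]. Computing det(xI - L) by cofactor expansion (or equivalently via sum-over-permutations) gives x^6 - 20x^5 + 155x^4 - 580x^3 + 1045x^2 - 726x. Since p(0) = det(-L) = 0, x divides p(x). The largest eigenvalue, 6, is at most the vertex count 6.

x^6 - 20x^5 + 155x^4 - 580x^3 + 1045x^2 - 726x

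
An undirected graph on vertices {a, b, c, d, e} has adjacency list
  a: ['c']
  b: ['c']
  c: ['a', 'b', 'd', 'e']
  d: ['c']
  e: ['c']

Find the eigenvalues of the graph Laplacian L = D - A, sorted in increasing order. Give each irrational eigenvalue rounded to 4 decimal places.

[0, 1, 1, 1, 5]

Each diagonal entry of L is the vertex degree and each off-diagonal entry is -1 where an edge is present, 0 otherwise; in the order [a, b, c, d, e] the diagonal is [1, 1, 4, 1, 1]. Since every row of L sums to 0, the all-ones vector is in the kernel and 0 is an eigenvalue. The single zero eigenvalue shows the graph is connected.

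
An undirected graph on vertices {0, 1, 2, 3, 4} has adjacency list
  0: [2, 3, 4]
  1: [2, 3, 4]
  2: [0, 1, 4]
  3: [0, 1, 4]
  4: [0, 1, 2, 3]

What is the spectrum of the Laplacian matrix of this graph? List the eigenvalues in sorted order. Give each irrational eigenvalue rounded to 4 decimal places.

[0, 3, 3, 5, 5]

With the vertex order [0, 1, 2, 3, 4], the degrees are [3, 3, 3, 3, 4], giving D = diag(3, 3, 3, 3, 4) and L = D - A. L is symmetric positive semidefinite, so every eigenvalue is real and nonnegative. The eigenvalues sum to 16, which equals trace(L) = 2|E|. There is one zero in the spectrum, matching the 1 component.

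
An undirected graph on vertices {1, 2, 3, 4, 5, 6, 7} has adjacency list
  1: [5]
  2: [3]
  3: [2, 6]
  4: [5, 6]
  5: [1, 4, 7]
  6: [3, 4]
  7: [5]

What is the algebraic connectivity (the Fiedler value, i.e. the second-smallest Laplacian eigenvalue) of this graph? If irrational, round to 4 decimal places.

Reading degrees in the order [1, 2, 3, 4, 5, 6, 7] gives [1, 1, 2, 2, 3, 2, 1]; set D = diag(1, 1, 2, 2, 3, 2, 1) and form L = D - A. Computing the eigenvalues of L and sorting gives [0, 0.2254, 1, 1, 2.1859, 3.3604, 4.2283]. The Fiedler value lambda_2 = 0.2254 is strictly positive, so the graph is connected. There is one zero in the spectrum, matching the 1 component. The eigenvalues sum to 12, which equals trace(L) = 2|E|.

0.2254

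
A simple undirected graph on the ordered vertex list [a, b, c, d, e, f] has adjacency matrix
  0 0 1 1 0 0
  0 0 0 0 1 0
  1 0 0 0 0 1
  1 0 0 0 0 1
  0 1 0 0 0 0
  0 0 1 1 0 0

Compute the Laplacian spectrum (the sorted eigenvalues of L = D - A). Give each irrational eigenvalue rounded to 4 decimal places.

Reading degrees in the order [a, b, c, d, e, f] gives [2, 1, 2, 2, 1, 2]; set D = diag(2, 1, 2, 2, 1, 2) and form L = D - A. Diagonalising L (or applying a numerical eigensolver to the 6x6 matrix) gives the spectrum above. The 2 zero eigenvalues correspond to the 2 connected components. The largest eigenvalue, 4, is at most the vertex count 6.

[0, 0, 2, 2, 2, 4]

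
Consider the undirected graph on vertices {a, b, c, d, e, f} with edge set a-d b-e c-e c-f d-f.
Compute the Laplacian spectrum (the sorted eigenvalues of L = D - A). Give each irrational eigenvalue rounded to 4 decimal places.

[0, 0.2679, 1, 2, 3, 3.7321]

Each diagonal entry of L is the vertex degree and each off-diagonal entry is -1 where an edge is present, 0 otherwise; in the order [a, b, c, d, e, f] the diagonal is [1, 1, 2, 2, 2, 2]. Since every row of L sums to 0, the all-ones vector is in the kernel and 0 is an eigenvalue. The single zero eigenvalue shows the graph is connected. The largest eigenvalue, 3.7321, is at most the vertex count 6.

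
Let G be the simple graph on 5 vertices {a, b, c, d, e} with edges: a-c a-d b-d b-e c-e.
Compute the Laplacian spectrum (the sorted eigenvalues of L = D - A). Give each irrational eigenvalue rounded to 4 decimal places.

With the vertex order [a, b, c, d, e], the degrees are [2, 2, 2, 2, 2], giving D = diag(2, 2, 2, 2, 2) and L = D - A. L is symmetric positive semidefinite, so every eigenvalue is real and nonnegative. The eigenvalues sum to 10, which equals trace(L) = 2|E|. There is one zero in the spectrum, matching the 1 component.

[0, 1.3820, 1.3820, 3.6180, 3.6180]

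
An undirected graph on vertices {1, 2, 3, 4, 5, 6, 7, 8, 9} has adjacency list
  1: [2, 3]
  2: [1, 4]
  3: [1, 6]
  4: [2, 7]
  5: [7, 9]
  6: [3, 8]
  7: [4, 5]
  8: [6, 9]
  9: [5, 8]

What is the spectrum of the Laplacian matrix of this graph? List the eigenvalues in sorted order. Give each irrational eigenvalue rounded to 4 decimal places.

Reading degrees in the order [1, 2, 3, 4, 5, 6, 7, 8, 9] gives [2, 2, 2, 2, 2, 2, 2, 2, 2]; set D = diag(2, 2, 2, 2, 2, 2, 2, 2, 2) and form L = D - A. Diagonalising L (or applying a numerical eigensolver to the 9x9 matrix) gives the spectrum above. The single zero eigenvalue shows the graph is connected.

[0, 0.4679, 0.4679, 1.6527, 1.6527, 3, 3, 3.8794, 3.8794]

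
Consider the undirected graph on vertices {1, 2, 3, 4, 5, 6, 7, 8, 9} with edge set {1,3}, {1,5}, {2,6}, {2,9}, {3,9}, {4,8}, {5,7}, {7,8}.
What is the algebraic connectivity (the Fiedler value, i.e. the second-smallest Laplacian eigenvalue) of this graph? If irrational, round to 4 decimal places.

0.1206

Each diagonal entry of L is the vertex degree and each off-diagonal entry is -1 where an edge is present, 0 otherwise; in the order [1, 2, 3, 4, 5, 6, 7, 8, 9] the diagonal is [2, 2, 2, 1, 2, 1, 2, 2, 2]. Computing the eigenvalues of L and sorting gives [0, 0.1206, 0.4679, 1, 1.6527, 2.3473, 3, 3.5321, 3.8794]. The Fiedler value lambda_2 = 0.1206 is strictly positive, so the graph is connected.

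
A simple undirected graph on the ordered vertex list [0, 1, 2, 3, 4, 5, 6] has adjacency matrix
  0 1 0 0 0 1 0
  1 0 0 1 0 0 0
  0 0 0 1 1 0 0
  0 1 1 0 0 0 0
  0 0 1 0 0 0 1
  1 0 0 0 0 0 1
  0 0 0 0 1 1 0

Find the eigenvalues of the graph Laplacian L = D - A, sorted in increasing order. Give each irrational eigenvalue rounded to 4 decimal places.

[0, 0.7530, 0.7530, 2.4450, 2.4450, 3.8019, 3.8019]

With the vertex order [0, 1, 2, 3, 4, 5, 6], the degrees are [2, 2, 2, 2, 2, 2, 2], giving D = diag(2, 2, 2, 2, 2, 2, 2) and L = D - A. L is symmetric positive semidefinite, so every eigenvalue is real and nonnegative. The single zero eigenvalue shows the graph is connected. The largest eigenvalue, 3.8019, is at most the vertex count 7.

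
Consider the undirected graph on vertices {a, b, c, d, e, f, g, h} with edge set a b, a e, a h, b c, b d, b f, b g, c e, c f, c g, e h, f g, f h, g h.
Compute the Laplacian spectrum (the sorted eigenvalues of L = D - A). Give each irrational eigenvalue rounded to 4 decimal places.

[0, 0.9011, 2.2104, 3.4730, 4, 5, 5.9177, 6.4978]

Reading degrees in the order [a, b, c, d, e, f, g, h] gives [3, 5, 4, 1, 3, 4, 4, 4]; set D = diag(3, 5, 4, 1, 3, 4, 4, 4) and form L = D - A. The multiplicity of 0 as a Laplacian eigenvalue equals the number of connected components. The eigenvalues sum to 28, which equals trace(L) = 2|E|.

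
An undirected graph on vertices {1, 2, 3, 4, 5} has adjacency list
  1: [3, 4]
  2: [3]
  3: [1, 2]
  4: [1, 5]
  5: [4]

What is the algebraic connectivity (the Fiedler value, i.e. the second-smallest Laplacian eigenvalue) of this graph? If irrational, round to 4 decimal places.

With the vertex order [1, 2, 3, 4, 5], the degrees are [2, 1, 2, 2, 1], giving D = diag(2, 1, 2, 2, 1) and L = D - A. Computing the eigenvalues of L and sorting gives [0, 0.3820, 1.3820, 2.6180, 3.6180]. The Fiedler value lambda_2 = 0.3820 is strictly positive, so the graph is connected. The largest eigenvalue, 3.6180, is at most the vertex count 5.

0.3820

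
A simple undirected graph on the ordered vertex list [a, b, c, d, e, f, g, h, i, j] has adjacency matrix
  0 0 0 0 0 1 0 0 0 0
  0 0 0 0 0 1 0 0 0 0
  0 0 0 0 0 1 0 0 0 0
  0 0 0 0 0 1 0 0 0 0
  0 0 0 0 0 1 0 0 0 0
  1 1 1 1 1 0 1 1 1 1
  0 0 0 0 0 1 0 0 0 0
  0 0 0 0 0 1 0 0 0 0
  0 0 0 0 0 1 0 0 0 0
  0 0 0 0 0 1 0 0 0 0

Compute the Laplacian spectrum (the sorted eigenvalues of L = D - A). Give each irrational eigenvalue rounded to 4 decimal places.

[0, 1, 1, 1, 1, 1, 1, 1, 1, 10]

With the vertex order [a, b, c, d, e, f, g, h, i, j], the degrees are [1, 1, 1, 1, 1, 9, 1, 1, 1, 1], giving D = diag(1, 1, 1, 1, 1, 9, 1, 1, 1, 1) and L = D - A. Diagonalising L (or applying a numerical eigensolver to the 10x10 matrix) gives the spectrum above. The single zero eigenvalue shows the graph is connected. There is one zero in the spectrum, matching the 1 component.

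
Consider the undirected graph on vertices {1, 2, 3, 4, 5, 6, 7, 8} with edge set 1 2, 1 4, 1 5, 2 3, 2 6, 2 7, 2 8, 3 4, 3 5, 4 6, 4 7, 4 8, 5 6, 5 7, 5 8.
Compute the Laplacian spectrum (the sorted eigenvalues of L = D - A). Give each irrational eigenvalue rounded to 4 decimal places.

[0, 3, 3, 3, 3, 5, 5, 8]

Each diagonal entry of L is the vertex degree and each off-diagonal entry is -1 where an edge is present, 0 otherwise; in the order [1, 2, 3, 4, 5, 6, 7, 8] the diagonal is [3, 5, 3, 5, 5, 3, 3, 3]. The multiplicity of 0 as a Laplacian eigenvalue equals the number of connected components. There is one zero in the spectrum, matching the 1 component.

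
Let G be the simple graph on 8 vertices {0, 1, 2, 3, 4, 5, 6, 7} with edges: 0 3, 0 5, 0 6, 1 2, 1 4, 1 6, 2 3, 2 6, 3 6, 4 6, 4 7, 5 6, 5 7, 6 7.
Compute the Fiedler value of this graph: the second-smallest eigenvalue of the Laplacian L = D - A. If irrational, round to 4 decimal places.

With the vertex order [0, 1, 2, 3, 4, 5, 6, 7], the degrees are [3, 3, 3, 3, 3, 3, 7, 3], giving D = diag(3, 3, 3, 3, 3, 3, 7, 3) and L = D - A. The sorted Laplacian eigenvalues are [0, 1.7530, 1.7530, 3.4450, 3.4450, 4.8019, 4.8019, 8]; the algebraic connectivity is the second entry, 1.7530. The largest eigenvalue, 8, is at most the vertex count 8. The eigenvalues sum to 28, which equals trace(L) = 2|E|.

1.7530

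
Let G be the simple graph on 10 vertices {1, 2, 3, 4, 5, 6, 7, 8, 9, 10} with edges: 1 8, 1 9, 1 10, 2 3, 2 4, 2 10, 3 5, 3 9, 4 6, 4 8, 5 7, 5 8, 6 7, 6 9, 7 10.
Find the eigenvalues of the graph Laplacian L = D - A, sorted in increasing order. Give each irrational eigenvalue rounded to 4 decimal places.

[0, 2, 2, 2, 2, 2, 5, 5, 5, 5]

With the vertex order [1, 2, 3, 4, 5, 6, 7, 8, 9, 10], the degrees are [3, 3, 3, 3, 3, 3, 3, 3, 3, 3], giving D = diag(3, 3, 3, 3, 3, 3, 3, 3, 3, 3) and L = D - A. The multiplicity of 0 as a Laplacian eigenvalue equals the number of connected components. The eigenvalues sum to 30, which equals trace(L) = 2|E|.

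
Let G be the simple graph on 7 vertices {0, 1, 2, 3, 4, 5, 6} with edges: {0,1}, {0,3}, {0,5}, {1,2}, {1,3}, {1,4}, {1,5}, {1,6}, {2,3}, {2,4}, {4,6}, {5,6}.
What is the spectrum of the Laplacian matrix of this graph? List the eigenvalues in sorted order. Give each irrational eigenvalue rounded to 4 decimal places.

Each diagonal entry of L is the vertex degree and each off-diagonal entry is -1 where an edge is present, 0 otherwise; in the order [0, 1, 2, 3, 4, 5, 6] the diagonal is [3, 6, 3, 3, 3, 3, 3]. L is symmetric positive semidefinite, so every eigenvalue is real and nonnegative. The single zero eigenvalue shows the graph is connected. The eigenvalues sum to 24, which equals trace(L) = 2|E|. By the matrix-tree theorem the graph has (1/7) * product of the nonzero eigenvalues = 320 spanning trees.

[0, 2, 2, 4, 4, 5, 7]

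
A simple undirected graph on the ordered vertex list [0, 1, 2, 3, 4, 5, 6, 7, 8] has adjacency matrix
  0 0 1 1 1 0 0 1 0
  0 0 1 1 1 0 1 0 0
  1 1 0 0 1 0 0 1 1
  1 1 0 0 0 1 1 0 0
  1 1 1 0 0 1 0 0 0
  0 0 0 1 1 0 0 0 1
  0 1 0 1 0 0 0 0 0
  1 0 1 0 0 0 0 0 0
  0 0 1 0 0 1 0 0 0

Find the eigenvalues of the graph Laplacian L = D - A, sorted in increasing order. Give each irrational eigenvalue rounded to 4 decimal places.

[0, 1.2357, 1.4499, 2.6229, 3.2930, 4.1455, 4.5452, 6.1811, 6.5266]

Reading degrees in the order [0, 1, 2, 3, 4, 5, 6, 7, 8] gives [4, 4, 5, 4, 4, 3, 2, 2, 2]; set D = diag(4, 4, 5, 4, 4, 3, 2, 2, 2) and form L = D - A. The multiplicity of 0 as a Laplacian eigenvalue equals the number of connected components. The single zero eigenvalue shows the graph is connected. The largest eigenvalue, 6.5266, is at most the vertex count 9.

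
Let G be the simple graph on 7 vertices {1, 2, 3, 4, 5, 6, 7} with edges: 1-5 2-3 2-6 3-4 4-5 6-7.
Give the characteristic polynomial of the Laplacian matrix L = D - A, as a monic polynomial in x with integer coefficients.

Each diagonal entry of L is the vertex degree and each off-diagonal entry is -1 where an edge is present, 0 otherwise; in the order [1, 2, 3, 4, 5, 6, 7] the diagonal is [1, 2, 2, 2, 2, 2, 1]. Computing det(xI - L) by cofactor expansion (or equivalently via sum-over-permutations) gives x^7 - 12x^6 + 55x^5 - 120x^4 + 126x^3 - 56x^2 + 7x. Since p(0) = det(-L) = 0, x divides p(x). By the matrix-tree theorem the graph has (1/7) * product of the nonzero eigenvalues = 1 spanning tree.

x^7 - 12x^6 + 55x^5 - 120x^4 + 126x^3 - 56x^2 + 7x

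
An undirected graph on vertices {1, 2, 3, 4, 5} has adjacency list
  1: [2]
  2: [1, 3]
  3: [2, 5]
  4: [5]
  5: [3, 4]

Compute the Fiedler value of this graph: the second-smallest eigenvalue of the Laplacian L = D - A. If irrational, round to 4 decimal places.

Each diagonal entry of L is the vertex degree and each off-diagonal entry is -1 where an edge is present, 0 otherwise; in the order [1, 2, 3, 4, 5] the diagonal is [1, 2, 2, 1, 2]. The smallest Laplacian eigenvalue is always 0. The next one, lambda_2 = 0.3820, measures how hard the graph is to disconnect: larger values mean better connectivity. There is one zero in the spectrum, matching the 1 component.

0.3820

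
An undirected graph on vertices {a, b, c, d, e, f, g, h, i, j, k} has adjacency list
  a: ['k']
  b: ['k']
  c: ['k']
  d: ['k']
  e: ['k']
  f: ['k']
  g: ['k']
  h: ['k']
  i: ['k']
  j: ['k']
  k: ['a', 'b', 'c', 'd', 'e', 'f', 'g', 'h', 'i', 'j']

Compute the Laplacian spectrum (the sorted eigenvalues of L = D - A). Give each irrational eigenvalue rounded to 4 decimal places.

[0, 1, 1, 1, 1, 1, 1, 1, 1, 1, 11]

Each diagonal entry of L is the vertex degree and each off-diagonal entry is -1 where an edge is present, 0 otherwise; in the order [a, b, c, d, e, f, g, h, i, j, k] the diagonal is [1, 1, 1, 1, 1, 1, 1, 1, 1, 1, 10]. L is symmetric positive semidefinite, so every eigenvalue is real and nonnegative. The single zero eigenvalue shows the graph is connected. The eigenvalues sum to 20, which equals trace(L) = 2|E|. There is one zero in the spectrum, matching the 1 component.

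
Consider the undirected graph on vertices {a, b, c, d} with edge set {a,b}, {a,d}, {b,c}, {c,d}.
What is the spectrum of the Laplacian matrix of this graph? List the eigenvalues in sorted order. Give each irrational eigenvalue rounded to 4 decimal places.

Each diagonal entry of L is the vertex degree and each off-diagonal entry is -1 where an edge is present, 0 otherwise; in the order [a, b, c, d] the diagonal is [2, 2, 2, 2]. The multiplicity of 0 as a Laplacian eigenvalue equals the number of connected components. The largest eigenvalue, 4, is at most the vertex count 4. By the matrix-tree theorem the graph has (1/4) * product of the nonzero eigenvalues = 4 spanning trees.

[0, 2, 2, 4]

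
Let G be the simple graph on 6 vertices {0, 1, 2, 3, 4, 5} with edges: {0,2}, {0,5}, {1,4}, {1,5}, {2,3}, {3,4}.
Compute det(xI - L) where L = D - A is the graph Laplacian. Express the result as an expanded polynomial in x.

Each diagonal entry of L is the vertex degree and each off-diagonal entry is -1 where an edge is present, 0 otherwise; in the order [0, 1, 2, 3, 4, 5] the diagonal is [2, 2, 2, 2, 2, 2]. The eigenvalues of L are [0, 1, 1, 3, 3, 4]; the characteristic polynomial is the product of (x - lambda_i), which multiplies out to x^6 - 12x^5 + 54x^4 - 112x^3 + 105x^2 - 36x. Since p(0) = det(-L) = 0, x divides p(x). The eigenvalues sum to 12, which equals trace(L) = 2|E|.

x^6 - 12x^5 + 54x^4 - 112x^3 + 105x^2 - 36x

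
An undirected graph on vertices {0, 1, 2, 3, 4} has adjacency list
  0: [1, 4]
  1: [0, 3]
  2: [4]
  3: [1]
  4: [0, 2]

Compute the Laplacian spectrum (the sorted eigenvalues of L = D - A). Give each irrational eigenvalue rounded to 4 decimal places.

Reading degrees in the order [0, 1, 2, 3, 4] gives [2, 2, 1, 1, 2]; set D = diag(2, 2, 1, 1, 2) and form L = D - A. Diagonalising L (or applying a numerical eigensolver to the 5x5 matrix) gives the spectrum above. The single zero eigenvalue shows the graph is connected. The largest eigenvalue, 3.6180, is at most the vertex count 5.

[0, 0.3820, 1.3820, 2.6180, 3.6180]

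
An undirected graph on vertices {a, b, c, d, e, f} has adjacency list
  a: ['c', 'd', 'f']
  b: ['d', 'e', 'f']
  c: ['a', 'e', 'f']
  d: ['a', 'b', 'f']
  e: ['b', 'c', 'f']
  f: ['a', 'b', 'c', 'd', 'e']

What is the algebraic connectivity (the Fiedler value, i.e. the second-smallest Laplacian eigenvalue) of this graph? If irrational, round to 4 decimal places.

Each diagonal entry of L is the vertex degree and each off-diagonal entry is -1 where an edge is present, 0 otherwise; in the order [a, b, c, d, e, f] the diagonal is [3, 3, 3, 3, 3, 5]. Computing the eigenvalues of L and sorting gives [0, 2.3820, 2.3820, 4.6180, 4.6180, 6]. The Fiedler value lambda_2 = 2.3820 is strictly positive, so the graph is connected. By the matrix-tree theorem the graph has (1/6) * product of the nonzero eigenvalues = 121 spanning trees.

2.3820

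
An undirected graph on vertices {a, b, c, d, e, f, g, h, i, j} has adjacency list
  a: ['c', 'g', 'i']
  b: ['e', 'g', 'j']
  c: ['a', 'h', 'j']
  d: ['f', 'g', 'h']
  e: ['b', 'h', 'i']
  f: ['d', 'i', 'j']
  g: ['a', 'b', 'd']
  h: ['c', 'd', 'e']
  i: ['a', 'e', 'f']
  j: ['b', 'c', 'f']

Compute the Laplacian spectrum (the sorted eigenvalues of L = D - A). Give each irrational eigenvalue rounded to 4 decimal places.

Each diagonal entry of L is the vertex degree and each off-diagonal entry is -1 where an edge is present, 0 otherwise; in the order [a, b, c, d, e, f, g, h, i, j] the diagonal is [3, 3, 3, 3, 3, 3, 3, 3, 3, 3]. Since every row of L sums to 0, the all-ones vector is in the kernel and 0 is an eigenvalue. By the matrix-tree theorem the graph has (1/10) * product of the nonzero eigenvalues = 2000 spanning trees.

[0, 2, 2, 2, 2, 2, 5, 5, 5, 5]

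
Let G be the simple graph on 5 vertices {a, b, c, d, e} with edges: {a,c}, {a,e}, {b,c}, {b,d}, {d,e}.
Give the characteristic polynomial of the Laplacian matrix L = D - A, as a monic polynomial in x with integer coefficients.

x^5 - 10x^4 + 35x^3 - 50x^2 + 25x

With the vertex order [a, b, c, d, e], the degrees are [2, 2, 2, 2, 2], giving D = diag(2, 2, 2, 2, 2) and L = D - A. L has integer entries, so p(x) = det(xI - L) has integer coefficients. Expanding the determinant yields x^5 - 10x^4 + 35x^3 - 50x^2 + 25x. The coefficient of x^4 equals -trace(L) = -10, matching the sum of degrees. By the matrix-tree theorem the graph has (1/5) * product of the nonzero eigenvalues = 5 spanning trees. There is one zero in the spectrum, matching the 1 component.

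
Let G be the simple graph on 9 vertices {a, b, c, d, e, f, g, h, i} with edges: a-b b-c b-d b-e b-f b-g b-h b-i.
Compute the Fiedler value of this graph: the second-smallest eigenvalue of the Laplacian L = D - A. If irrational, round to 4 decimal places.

Reading degrees in the order [a, b, c, d, e, f, g, h, i] gives [1, 8, 1, 1, 1, 1, 1, 1, 1]; set D = diag(1, 8, 1, 1, 1, 1, 1, 1, 1) and form L = D - A. The sorted Laplacian eigenvalues are [0, 1, 1, 1, 1, 1, 1, 1, 9]; the algebraic connectivity is the second entry, 1. The largest eigenvalue, 9, is at most the vertex count 9. There is one zero in the spectrum, matching the 1 component.

1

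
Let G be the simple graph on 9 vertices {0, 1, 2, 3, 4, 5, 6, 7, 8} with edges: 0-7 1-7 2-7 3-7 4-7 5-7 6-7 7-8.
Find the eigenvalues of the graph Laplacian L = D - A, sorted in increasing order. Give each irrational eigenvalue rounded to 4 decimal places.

[0, 1, 1, 1, 1, 1, 1, 1, 9]

Reading degrees in the order [0, 1, 2, 3, 4, 5, 6, 7, 8] gives [1, 1, 1, 1, 1, 1, 1, 8, 1]; set D = diag(1, 1, 1, 1, 1, 1, 1, 8, 1) and form L = D - A. The multiplicity of 0 as a Laplacian eigenvalue equals the number of connected components. The single zero eigenvalue shows the graph is connected. The largest eigenvalue, 9, is at most the vertex count 9. The eigenvalues sum to 16, which equals trace(L) = 2|E|.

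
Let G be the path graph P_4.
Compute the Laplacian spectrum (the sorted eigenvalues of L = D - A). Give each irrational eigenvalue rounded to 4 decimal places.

[0, 0.5858, 2, 3.4142]

The graph has 4 vertices and degree multiset [2, 2, 1, 1]; D is the diagonal matrix of degrees and L = D - A. L is symmetric positive semidefinite, so every eigenvalue is real and nonnegative. The single zero eigenvalue shows the graph is connected. By the matrix-tree theorem the graph has (1/4) * product of the nonzero eigenvalues = 1 spanning tree. The eigenvalues sum to 6, which equals trace(L) = 2|E|.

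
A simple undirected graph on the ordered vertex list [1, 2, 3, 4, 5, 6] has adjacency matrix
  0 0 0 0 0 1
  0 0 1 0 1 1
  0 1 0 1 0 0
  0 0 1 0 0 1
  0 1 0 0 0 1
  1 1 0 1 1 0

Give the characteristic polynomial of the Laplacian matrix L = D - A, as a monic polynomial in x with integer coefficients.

Reading degrees in the order [1, 2, 3, 4, 5, 6] gives [1, 3, 2, 2, 2, 4]; set D = diag(1, 3, 2, 2, 2, 4) and form L = D - A. Computing det(xI - L) by cofactor expansion (or equivalently via sum-over-permutations) gives x^6 - 14x^5 + 72x^4 - 168x^3 + 176x^2 - 66x. The constant term is 0 because L is singular (the all-ones vector lies in its kernel).

x^6 - 14x^5 + 72x^4 - 168x^3 + 176x^2 - 66x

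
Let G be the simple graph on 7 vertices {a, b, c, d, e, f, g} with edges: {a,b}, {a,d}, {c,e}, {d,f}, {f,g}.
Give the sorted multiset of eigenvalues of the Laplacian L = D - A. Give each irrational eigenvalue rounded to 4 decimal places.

[0, 0, 0.3820, 1.3820, 2, 2.6180, 3.6180]

Reading degrees in the order [a, b, c, d, e, f, g] gives [2, 1, 1, 2, 1, 2, 1]; set D = diag(2, 1, 1, 2, 1, 2, 1) and form L = D - A. L is symmetric positive semidefinite, so every eigenvalue is real and nonnegative. The 2 zero eigenvalues correspond to the 2 connected components. The largest eigenvalue, 3.6180, is at most the vertex count 7.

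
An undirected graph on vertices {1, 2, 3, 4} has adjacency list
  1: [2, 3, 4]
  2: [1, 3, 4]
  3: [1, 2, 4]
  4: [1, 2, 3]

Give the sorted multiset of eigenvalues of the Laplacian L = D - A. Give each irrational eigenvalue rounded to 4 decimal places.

[0, 4, 4, 4]

Each diagonal entry of L is the vertex degree and each off-diagonal entry is -1 where an edge is present, 0 otherwise; in the order [1, 2, 3, 4] the diagonal is [3, 3, 3, 3]. L is symmetric positive semidefinite, so every eigenvalue is real and nonnegative. The single zero eigenvalue shows the graph is connected. The eigenvalues sum to 12, which equals trace(L) = 2|E|.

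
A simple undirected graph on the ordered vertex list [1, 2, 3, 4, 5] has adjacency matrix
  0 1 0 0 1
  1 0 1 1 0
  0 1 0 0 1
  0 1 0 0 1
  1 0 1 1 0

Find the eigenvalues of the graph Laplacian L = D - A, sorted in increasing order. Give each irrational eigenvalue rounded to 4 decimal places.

With the vertex order [1, 2, 3, 4, 5], the degrees are [2, 3, 2, 2, 3], giving D = diag(2, 3, 2, 2, 3) and L = D - A. Since every row of L sums to 0, the all-ones vector is in the kernel and 0 is an eigenvalue. The largest eigenvalue, 5, is at most the vertex count 5.

[0, 2, 2, 3, 5]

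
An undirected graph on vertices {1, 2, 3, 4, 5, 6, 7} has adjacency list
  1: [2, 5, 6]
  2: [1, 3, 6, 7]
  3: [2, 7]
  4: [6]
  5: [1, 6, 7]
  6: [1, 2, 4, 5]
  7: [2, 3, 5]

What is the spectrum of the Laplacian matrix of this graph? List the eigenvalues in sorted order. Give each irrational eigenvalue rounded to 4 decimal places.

Each diagonal entry of L is the vertex degree and each off-diagonal entry is -1 where an edge is present, 0 otherwise; in the order [1, 2, 3, 4, 5, 6, 7] the diagonal is [3, 4, 2, 1, 3, 4, 3]. Diagonalising L (or applying a numerical eigensolver to the 7x7 matrix) gives the spectrum above. There is one zero in the spectrum, matching the 1 component. The eigenvalues sum to 20, which equals trace(L) = 2|E|.

[0, 0.8005, 1.6911, 3.0754, 4, 4.6610, 5.7720]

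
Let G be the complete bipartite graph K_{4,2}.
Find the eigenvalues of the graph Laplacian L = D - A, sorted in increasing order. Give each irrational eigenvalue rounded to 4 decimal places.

[0, 2, 2, 2, 4, 6]

The graph has 6 vertices and degree multiset [4, 4, 2, 2, 2, 2]; D is the diagonal matrix of degrees and L = D - A. The multiplicity of 0 as a Laplacian eigenvalue equals the number of connected components. The single zero eigenvalue shows the graph is connected. By the matrix-tree theorem the graph has (1/6) * product of the nonzero eigenvalues = 32 spanning trees.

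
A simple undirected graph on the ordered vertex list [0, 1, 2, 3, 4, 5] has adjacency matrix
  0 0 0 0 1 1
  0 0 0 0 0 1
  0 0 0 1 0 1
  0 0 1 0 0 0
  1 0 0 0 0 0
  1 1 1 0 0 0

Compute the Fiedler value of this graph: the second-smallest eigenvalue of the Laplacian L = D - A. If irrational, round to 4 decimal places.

0.3820

Each diagonal entry of L is the vertex degree and each off-diagonal entry is -1 where an edge is present, 0 otherwise; in the order [0, 1, 2, 3, 4, 5] the diagonal is [2, 1, 2, 1, 1, 3]. Computing the eigenvalues of L and sorting gives [0, 0.3820, 0.6972, 2, 2.6180, 4.3028]. The Fiedler value lambda_2 = 0.3820 is strictly positive, so the graph is connected. There is one zero in the spectrum, matching the 1 component.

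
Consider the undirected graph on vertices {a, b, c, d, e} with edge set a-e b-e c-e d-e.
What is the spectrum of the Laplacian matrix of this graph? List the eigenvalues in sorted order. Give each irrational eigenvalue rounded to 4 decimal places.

[0, 1, 1, 1, 5]

Reading degrees in the order [a, b, c, d, e] gives [1, 1, 1, 1, 4]; set D = diag(1, 1, 1, 1, 4) and form L = D - A. Diagonalising L (or applying a numerical eigensolver to the 5x5 matrix) gives the spectrum above. By the matrix-tree theorem the graph has (1/5) * product of the nonzero eigenvalues = 1 spanning tree. The eigenvalues sum to 8, which equals trace(L) = 2|E|.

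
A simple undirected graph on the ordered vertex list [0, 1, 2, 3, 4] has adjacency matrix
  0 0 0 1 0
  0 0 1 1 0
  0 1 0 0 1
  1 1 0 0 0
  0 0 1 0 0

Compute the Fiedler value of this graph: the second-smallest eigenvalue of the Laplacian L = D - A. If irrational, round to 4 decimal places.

Each diagonal entry of L is the vertex degree and each off-diagonal entry is -1 where an edge is present, 0 otherwise; in the order [0, 1, 2, 3, 4] the diagonal is [1, 2, 2, 2, 1]. The smallest Laplacian eigenvalue is always 0. The next one, lambda_2 = 0.3820, measures how hard the graph is to disconnect: larger values mean better connectivity. The largest eigenvalue, 3.6180, is at most the vertex count 5.

0.3820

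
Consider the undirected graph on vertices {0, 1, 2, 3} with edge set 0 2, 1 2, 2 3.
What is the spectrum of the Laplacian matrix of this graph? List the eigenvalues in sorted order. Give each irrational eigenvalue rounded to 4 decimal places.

Each diagonal entry of L is the vertex degree and each off-diagonal entry is -1 where an edge is present, 0 otherwise; in the order [0, 1, 2, 3] the diagonal is [1, 1, 3, 1]. Since every row of L sums to 0, the all-ones vector is in the kernel and 0 is an eigenvalue. By the matrix-tree theorem the graph has (1/4) * product of the nonzero eigenvalues = 1 spanning tree.

[0, 1, 1, 4]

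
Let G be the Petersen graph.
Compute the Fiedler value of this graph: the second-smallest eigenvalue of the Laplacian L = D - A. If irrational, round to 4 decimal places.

2

The graph has 10 vertices and degree multiset [3, 3, 3, 3, 3, 3, 3, 3, 3, 3]; D is the diagonal matrix of degrees and L = D - A. Computing the eigenvalues of L and sorting gives [0, 2, 2, 2, 2, 2, 5, 5, 5, 5]. The Fiedler value lambda_2 = 2 is strictly positive, so the graph is connected. By the matrix-tree theorem the graph has (1/10) * product of the nonzero eigenvalues = 2000 spanning trees.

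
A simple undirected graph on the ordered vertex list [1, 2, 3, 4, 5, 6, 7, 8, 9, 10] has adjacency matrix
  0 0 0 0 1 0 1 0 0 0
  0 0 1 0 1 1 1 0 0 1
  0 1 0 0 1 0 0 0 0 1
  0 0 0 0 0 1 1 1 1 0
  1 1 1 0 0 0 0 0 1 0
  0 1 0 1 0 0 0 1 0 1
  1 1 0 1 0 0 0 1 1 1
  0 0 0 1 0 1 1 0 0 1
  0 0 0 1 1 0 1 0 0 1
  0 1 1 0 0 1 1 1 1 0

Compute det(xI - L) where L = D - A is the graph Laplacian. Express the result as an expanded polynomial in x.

Reading degrees in the order [1, 2, 3, 4, 5, 6, 7, 8, 9, 10] gives [2, 5, 3, 4, 4, 4, 6, 4, 4, 6]; set D = diag(2, 5, 3, 4, 4, 4, 6, 4, 4, 6) and form L = D - A. L has integer entries, so p(x) = det(xI - L) has integer coefficients. Expanding the determinant yields x^10 - 42x^9 + 766x^8 - 7950x^7 + 51648x^6 - 217314x^5 + 590542x^4 - 996070x^3 + 942667x^2 - 379960x. The constant term is 0 because L is singular (the all-ones vector lies in its kernel). The largest eigenvalue, 7.7029, is at most the vertex count 10.

x^10 - 42x^9 + 766x^8 - 7950x^7 + 51648x^6 - 217314x^5 + 590542x^4 - 996070x^3 + 942667x^2 - 379960x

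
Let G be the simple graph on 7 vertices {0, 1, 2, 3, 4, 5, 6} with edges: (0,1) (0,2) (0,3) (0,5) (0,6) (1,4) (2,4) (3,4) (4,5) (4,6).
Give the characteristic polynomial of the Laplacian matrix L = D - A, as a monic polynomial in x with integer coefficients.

With the vertex order [0, 1, 2, 3, 4, 5, 6], the degrees are [5, 2, 2, 2, 5, 2, 2], giving D = diag(5, 2, 2, 2, 5, 2, 2) and L = D - A. L has integer entries, so p(x) = det(xI - L) has integer coefficients. Expanding the determinant yields x^7 - 20x^6 + 155x^5 - 600x^4 + 1240x^3 - 1312x^2 + 560x. The coefficient of x^6 equals -trace(L) = -20, matching the sum of degrees.

x^7 - 20x^6 + 155x^5 - 600x^4 + 1240x^3 - 1312x^2 + 560x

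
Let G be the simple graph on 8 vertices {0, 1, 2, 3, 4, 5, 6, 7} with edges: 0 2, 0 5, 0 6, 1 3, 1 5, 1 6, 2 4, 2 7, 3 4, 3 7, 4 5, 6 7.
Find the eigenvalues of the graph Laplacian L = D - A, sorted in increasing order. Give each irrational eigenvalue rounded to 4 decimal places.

[0, 2, 2, 2, 4, 4, 4, 6]

Each diagonal entry of L is the vertex degree and each off-diagonal entry is -1 where an edge is present, 0 otherwise; in the order [0, 1, 2, 3, 4, 5, 6, 7] the diagonal is [3, 3, 3, 3, 3, 3, 3, 3]. Since every row of L sums to 0, the all-ones vector is in the kernel and 0 is an eigenvalue. The single zero eigenvalue shows the graph is connected.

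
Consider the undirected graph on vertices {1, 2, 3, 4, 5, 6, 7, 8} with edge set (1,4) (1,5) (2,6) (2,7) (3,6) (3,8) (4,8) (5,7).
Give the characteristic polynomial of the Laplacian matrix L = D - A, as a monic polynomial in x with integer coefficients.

x^8 - 16x^7 + 104x^6 - 352x^5 + 660x^4 - 672x^3 + 336x^2 - 64x

Reading degrees in the order [1, 2, 3, 4, 5, 6, 7, 8] gives [2, 2, 2, 2, 2, 2, 2, 2]; set D = diag(2, 2, 2, 2, 2, 2, 2, 2) and form L = D - A. L has integer entries, so p(x) = det(xI - L) has integer coefficients. Expanding the determinant yields x^8 - 16x^7 + 104x^6 - 352x^5 + 660x^4 - 672x^3 + 336x^2 - 64x. The coefficient of x^7 equals -trace(L) = -16, matching the sum of degrees. There is one zero in the spectrum, matching the 1 component.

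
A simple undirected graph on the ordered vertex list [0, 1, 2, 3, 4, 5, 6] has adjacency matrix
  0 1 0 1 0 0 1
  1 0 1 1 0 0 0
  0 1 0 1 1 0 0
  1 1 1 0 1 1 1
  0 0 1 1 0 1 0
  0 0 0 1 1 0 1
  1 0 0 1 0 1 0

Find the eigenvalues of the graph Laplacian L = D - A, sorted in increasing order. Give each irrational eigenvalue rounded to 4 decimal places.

With the vertex order [0, 1, 2, 3, 4, 5, 6], the degrees are [3, 3, 3, 6, 3, 3, 3], giving D = diag(3, 3, 3, 6, 3, 3, 3) and L = D - A. Diagonalising L (or applying a numerical eigensolver to the 7x7 matrix) gives the spectrum above.

[0, 2, 2, 4, 4, 5, 7]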